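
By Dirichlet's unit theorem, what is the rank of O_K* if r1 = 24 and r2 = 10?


By Dirichlet's unit theorem:
rank = r1 + r2 - 1
= 24 + 10 - 1
= 33

33


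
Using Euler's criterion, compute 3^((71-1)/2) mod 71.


p = 71 is prime and the exponent is (p-1)/2 = 35, so by Euler's criterion 3^35 = (3/71) = +1 or -1 mod 71.
Compute by square-and-multiply:
  35 = 32 + 2 + 1 (binary 100011)
  Repeated squaring mod 71: 3^1 = 3, 3^2 = 9, 3^4 = 10, 3^8 = 29, 3^16 = 60, 3^32 = 50
  3^35 = 3^32 * 3^2 * 3^1 = 50 * 9 * 3 mod 71
    50 * 9 = 450 = 24 mod 71
    24 * 3 = 72 = 1 mod 71
  3^35 = 1 mod 71
Result 1: 3 is a quadratic residue mod 71.
3^35 mod 71 = 1

1


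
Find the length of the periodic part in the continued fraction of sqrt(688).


Run the CF algorithm for sqrt(688).
a_0 = floor(sqrt(688)) = 26; set m_0=0, q_0=1.
Recurrence: m' = q*a - m,  q' = (d - m'^2)/q,  a' = floor((a_0 + m')/q').
  step 1: m=26, q=12, a=4
  step 2: m=22, q=17, a=2
  step 3: m=12, q=32, a=1
  step 4: m=20, q=9, a=5
  step 5: m=25, q=7, a=7
  step 6: m=24, q=16, a=3
  step 7: m=24, q=7, a=7
  step 8: m=25, q=9, a=5
  step 9: m=20, q=32, a=1
  step 10: m=12, q=17, a=2
  step 11: m=22, q=12, a=4
  step 12: m=26, q=1, a=52
a_12 = 2*a_0 = 52, so the period closes here.
sqrt(688) = [26; 4, 2, 1, 5, 7, 3, 7, 5, 1, 2, 4, 52]
Period length = 12

12


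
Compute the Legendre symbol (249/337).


p = 337 is prime, so compute (249/337) with the reciprocity algorithm (Jacobi-symbol steps: pull out 2s via (2/n), flip via reciprocity, reduce):
  reciprocity: (249/337) -> +(337/249)
  reduce: (88/249)
  pull out 2: (2/249) = +1  (since 249 mod 8 = 1)
  pull out 2: (2/249) = +1  (since 249 mod 8 = 1)
  pull out 2: (2/249) = +1  (since 249 mod 8 = 1)
  reciprocity: (11/249) -> +(249/11)
  reduce: (7/11)
  reciprocity: (7/11) -> -(11/7)
  reduce: (4/7)
  pull out 2: (2/7) = +1  (since 7 mod 8 = 7)
  pull out 2: (2/7) = +1  (since 7 mod 8 = 7)
  (1/7) = 1
Product of signs = -1
(249/337) = -1

-1


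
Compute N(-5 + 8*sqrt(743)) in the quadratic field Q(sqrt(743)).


N(a + b*sqrt(d)) = a^2 - d*b^2
= (-5)^2 - (743)*(8)^2
= 25 - 47552
= -47527

-47527


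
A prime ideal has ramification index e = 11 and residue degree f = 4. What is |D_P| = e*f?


|D_P| = e * f
= 11 * 4
= 44

44


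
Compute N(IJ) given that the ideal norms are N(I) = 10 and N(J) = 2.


N(IJ) = N(I) * N(J)
= 10 * 2
= 20

20


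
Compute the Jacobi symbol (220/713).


Compute (220/713) via quadratic reciprocity:
  pull out 2: (2/713) = +1  (since 713 mod 8 = 1)
  pull out 2: (2/713) = +1  (since 713 mod 8 = 1)
  reciprocity: (55/713) -> +(713/55)
  reduce: (53/55)
  reciprocity: (53/55) -> +(55/53)
  reduce: (2/53)
  pull out 2: (2/53) = -1  (since 53 mod 8 = 5)
  (1/53) = 1
Product of signs = -1

-1


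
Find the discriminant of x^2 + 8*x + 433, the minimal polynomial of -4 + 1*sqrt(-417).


The element -4 + 1*sqrt(-417) has minimal polynomial:
x^2 + 8*x + 433
Discriminant = (8)^2 - 4*(433)
= 64 - 1732
= -1668

-1668


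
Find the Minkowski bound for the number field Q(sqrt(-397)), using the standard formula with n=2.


d = -397, d mod 4 = 3, so disc(K) = 4d = -1588; |disc(K)| = 1588
Imaginary quadratic field, so n = 2, s = r2 = 1, r1 = 0
M = (n!/n^n) * (4/pi)^s * sqrt(|disc(K)|) = (2!/2^2) * (4/pi)^1 * sqrt(1588)
= 0.5 * 1.273240 * 39.849718
= 25.3691

25.3691


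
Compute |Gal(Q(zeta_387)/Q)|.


|Gal(Q(zeta_387)/Q)| = phi(387)
= 252

252


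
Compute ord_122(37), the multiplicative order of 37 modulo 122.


We want ord_122(37), the smallest k >= 1 with 37^k = 1 mod 122.
n = 122 = 2 * 61, phi(122) = 60; the order divides phi(n).
Divisors of 60: 1, 2, 3, 4, 5, 6, 10, 12, 15, 20, 30, 60
Repeated squaring mod 122: 37^1 = 37, 37^2 = 27, 37^4 = 119, 37^8 = 9, 37^16 = 81, 37^32 = 95
Test divisors in increasing order:
  k=1: 37^1 = 37 mod 122
  k=2: 37^2 = 27 mod 122
  k=3: 37^3 = 27 * 37 = 23 mod 122
  k=4: 37^4 = 119 mod 122
  k=5: 37^5 = 119 * 37 = 11 mod 122
  k=6: 37^6 = 119 * 27 = 41 mod 122
  k=10: 37^10 = 9 * 27 = 121 mod 122
  k=12: 37^12 = 9 * 119 = 95 mod 122
  k=15: 37^15 = 9 * 119 * 27 * 37 = 111 mod 122
  k=20: 37^20 = 81 * 119 = 1 mod 122  <- first divisor giving 1
Order = 20

20


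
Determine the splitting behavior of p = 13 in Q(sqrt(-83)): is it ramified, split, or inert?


K = Q(sqrt(-83)). Since d mod 4 = 1, disc(K) = -83.
Check p | disc: -83 mod 13 = 8.
p does not divide disc. Compute Legendre symbol (d/p):
8^((13-1)/2) mod 13 = -1
(d/p) = -1, so p is inert: (p) stays prime with e=1, f=2, g=1.
Therefore p is inert.

inert


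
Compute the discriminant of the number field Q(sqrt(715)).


For K = Q(sqrt(d)) with d squarefree: disc(K) = d if d = 1 mod 4, and disc(K) = 4d if d = 2 or 3 mod 4.
Here d = 715, and d mod 4 = 3.
d = 3 mod 4, not 1 (O_K = Z[sqrt(d)]), so disc(K) = 4d = 4 * (715) = 2860

2860


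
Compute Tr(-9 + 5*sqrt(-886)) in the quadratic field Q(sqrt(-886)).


Tr(a + b*sqrt(d)) = (a + b*sqrt(d)) + (a - b*sqrt(d)) = 2a
= 2 * (-9)
= -18

-18


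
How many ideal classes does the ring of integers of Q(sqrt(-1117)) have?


K = Q(sqrt(-1117)). d mod 4 = 3, so D = disc(K) = 4d = -4468
h(K) equals the number of primitive reduced positive-definite forms (a, b, c) = a*x^2 + b*x*y + c*y^2 with b^2 - 4ac = D,
where reduced means |b| <= a <= c, with b >= 0 whenever |b| = a or a = c, and primitive means gcd(a, b, c) = 1.
Reduced forces 3a^2 <= |D| = 4468, so 1 <= a <= 38; b must have the parity of D, and c = (b^2 - D)/(4a) must be an integer >= a.
Enumerate a = 1..38, b in [-a, a]:
  a=1: (1, 0, 1117)  [1]
  a=2: (2, 2, 559)  [1]
  a=3..10: none
  a=11: (11, -8, 103), (11, 8, 103)  [2]
  a=12: none
  a=13: (13, -2, 86), (13, 2, 86)  [2]
  a=14..18: none
  a=19: (19, -4, 59), (19, 4, 59)  [2]
  a=20..21: none
  a=22: (22, -14, 53), (22, 14, 53)  [2]
  a=23..25: none
  a=26: (26, -2, 43), (26, 2, 43)  [2]
  a=27..36: none
  a=37: (37, -34, 38), (37, 34, 38)  [2]
  a=38: none
Total reduced forms: 1 + 1 + 2 + 2 + 2 + 2 + 2 + 2 = 14
h = 14

14


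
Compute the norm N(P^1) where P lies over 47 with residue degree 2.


N(P^a) = p^(a*f)
= 47^(1*2)
= 47^2
= 2209

2209


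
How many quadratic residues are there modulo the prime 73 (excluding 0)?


For prime p, the number of non-zero quadratic residues is (p-1)/2.
= (73-1)/2
= 36

36


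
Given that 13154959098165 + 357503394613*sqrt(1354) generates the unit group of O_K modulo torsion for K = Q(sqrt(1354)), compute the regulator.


epsilon = 13154959098165 + 357503394613*sqrt(1354)
= 2.6310e+13
R = ln(2.6310e+13)
= 30.9010

30.9010


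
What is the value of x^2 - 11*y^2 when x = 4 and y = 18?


x^2 - d*y^2
= 4^2 - 11*18^2
= 16 - 3564
= -3548

-3548


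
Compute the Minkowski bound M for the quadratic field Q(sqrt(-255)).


d = -255, d mod 4 = 1, so disc(K) = d = -255; |disc(K)| = 255
Imaginary quadratic field, so n = 2, s = r2 = 1, r1 = 0
M = (n!/n^n) * (4/pi)^s * sqrt(|disc(K)|) = (2!/2^2) * (4/pi)^1 * sqrt(255)
= 0.5 * 1.273240 * 15.968719
= 10.1660

10.1660


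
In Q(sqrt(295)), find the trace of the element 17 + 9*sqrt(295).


Tr(a + b*sqrt(d)) = (a + b*sqrt(d)) + (a - b*sqrt(d)) = 2a
= 2 * (17)
= 34

34


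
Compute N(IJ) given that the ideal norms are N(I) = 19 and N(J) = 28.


N(IJ) = N(I) * N(J)
= 19 * 28
= 532

532


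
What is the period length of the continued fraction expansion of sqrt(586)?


Run the CF algorithm for sqrt(586).
a_0 = floor(sqrt(586)) = 24; set m_0=0, q_0=1.
Recurrence: m' = q*a - m,  q' = (d - m'^2)/q,  a' = floor((a_0 + m')/q').
  step 1: m=24, q=10, a=4
  step 2: m=16, q=33, a=1
  step 3: m=17, q=9, a=4
  step 4: m=19, q=25, a=1
  step 5: m=6, q=22, a=1
  step 6: m=16, q=15, a=2
  step 7: m=14, q=26, a=1
  step 8: m=12, q=17, a=2
  step 9: m=22, q=6, a=7
  step 10: m=20, q=31, a=1
  step 11: m=11, q=15, a=2
  step 12: m=19, q=15, a=2
  step 13: m=11, q=31, a=1
  step 14: m=20, q=6, a=7
  step 15: m=22, q=17, a=2
  step 16: m=12, q=26, a=1
  step 17: m=14, q=15, a=2
  step 18: m=16, q=22, a=1
  step 19: m=6, q=25, a=1
  step 20: m=19, q=9, a=4
  step 21: m=17, q=33, a=1
  step 22: m=16, q=10, a=4
  step 23: m=24, q=1, a=48
a_23 = 2*a_0 = 48, so the period closes here.
sqrt(586) = [24; 4, 1, 4, 1, 1, 2, 1, 2, 7, 1, 2, 2, 1, 7, 2, 1, 2, 1, 1, 4, 1, 4, 48]
Period length = 23

23


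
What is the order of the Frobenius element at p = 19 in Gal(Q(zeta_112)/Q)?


The Frobenius at p in Gal(Q(zeta_n)/Q) = (Z/nZ)* is the class of p, so its order is ord_112(19), the smallest k >= 1 with 19^k = 1 mod 112.
n = 112 = 2^4 * 7, phi(112) = 48; the order divides phi(n).
Divisors of 48: 1, 2, 3, 4, 6, 8, 12, 16, 24, 48
Repeated squaring mod 112: 19^1 = 19, 19^2 = 25, 19^4 = 65, 19^8 = 81, 19^16 = 65, 19^32 = 81
Test divisors in increasing order:
  k=1: 19^1 = 19 mod 112
  k=2: 19^2 = 25 mod 112
  k=3: 19^3 = 25 * 19 = 27 mod 112
  k=4: 19^4 = 65 mod 112
  k=6: 19^6 = 65 * 25 = 57 mod 112
  k=8: 19^8 = 81 mod 112
  k=12: 19^12 = 81 * 65 = 1 mod 112  <- first divisor giving 1
Order = 12

12


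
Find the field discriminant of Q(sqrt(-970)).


For K = Q(sqrt(d)) with d squarefree: disc(K) = d if d = 1 mod 4, and disc(K) = 4d if d = 2 or 3 mod 4.
Here d = -970, and d mod 4 = 2.
d = 2 mod 4, not 1 (O_K = Z[sqrt(d)]), so disc(K) = 4d = 4 * (-970) = -3880

-3880


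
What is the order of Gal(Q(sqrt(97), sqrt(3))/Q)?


The 2 square roots of distinct primes are multiplicatively independent over Q,
so [K:Q] = 2^2 and Gal(K/Q) is isomorphic to (Z/2Z)^2.
|Gal| = 2^2 = 4

4


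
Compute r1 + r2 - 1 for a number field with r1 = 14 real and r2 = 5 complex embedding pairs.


By Dirichlet's unit theorem:
rank = r1 + r2 - 1
= 14 + 5 - 1
= 18

18


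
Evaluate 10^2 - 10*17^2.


x^2 - d*y^2
= 10^2 - 10*17^2
= 100 - 2890
= -2790

-2790


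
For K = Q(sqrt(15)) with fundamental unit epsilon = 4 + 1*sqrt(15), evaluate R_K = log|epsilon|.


epsilon = 4 + 1*sqrt(15)
= 7.8730
R = ln(7.8730)
= 2.0634

2.0634


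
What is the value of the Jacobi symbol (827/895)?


Compute (827/895) via quadratic reciprocity:
  reciprocity: (827/895) -> -(895/827)
  reduce: (68/827)
  pull out 2: (2/827) = -1  (since 827 mod 8 = 3)
  pull out 2: (2/827) = -1  (since 827 mod 8 = 3)
  reciprocity: (17/827) -> +(827/17)
  reduce: (11/17)
  reciprocity: (11/17) -> +(17/11)
  reduce: (6/11)
  pull out 2: (2/11) = -1  (since 11 mod 8 = 3)
  reciprocity: (3/11) -> -(11/3)
  reduce: (2/3)
  pull out 2: (2/3) = -1  (since 3 mod 8 = 3)
  (1/3) = 1
Product of signs = 1

1


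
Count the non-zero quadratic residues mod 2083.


For prime p, the number of non-zero quadratic residues is (p-1)/2.
= (2083-1)/2
= 1041

1041


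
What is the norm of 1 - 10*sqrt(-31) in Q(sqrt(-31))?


N(a + b*sqrt(d)) = a^2 - d*b^2
= (1)^2 - (-31)*(-10)^2
= 1 + 3100
= 3101

3101


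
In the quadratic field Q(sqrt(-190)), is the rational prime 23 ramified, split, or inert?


K = Q(sqrt(-190)). Since d mod 4 = 2, disc(K) = -760.
Check p | disc: -760 mod 23 = 22.
p does not divide disc. Compute Legendre symbol (d/p):
17^((23-1)/2) mod 23 = -1
(d/p) = -1, so p is inert: (p) stays prime with e=1, f=2, g=1.
Therefore p is inert.

inert


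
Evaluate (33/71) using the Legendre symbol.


p = 71 is prime, so compute (33/71) with the reciprocity algorithm (Jacobi-symbol steps: pull out 2s via (2/n), flip via reciprocity, reduce):
  reciprocity: (33/71) -> +(71/33)
  reduce: (5/33)
  reciprocity: (5/33) -> +(33/5)
  reduce: (3/5)
  reciprocity: (3/5) -> +(5/3)
  reduce: (2/3)
  pull out 2: (2/3) = -1  (since 3 mod 8 = 3)
  (1/3) = 1
Product of signs = -1
(33/71) = -1

-1


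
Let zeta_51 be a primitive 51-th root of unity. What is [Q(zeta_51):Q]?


The degree equals Euler's totient phi(51).
51 = 3 * 17
phi(51) = 32

32


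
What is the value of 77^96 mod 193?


p = 193 is prime and the exponent is (p-1)/2 = 96, so by Euler's criterion 77^96 = (77/193) = +1 or -1 mod 193.
Compute by square-and-multiply:
  96 = 64 + 32 (binary 1100000)
  Repeated squaring mod 193: 77^1 = 77, 77^2 = 139, 77^4 = 21, 77^8 = 55, 77^16 = 130, 77^32 = 109, 77^64 = 108
  77^96 = 77^64 * 77^32 = 108 * 109 mod 193
    108 * 109 = 11772 = 192 mod 193
  77^96 = 192 mod 193
Result 192 = p - 1 = -1 mod 193: 77 is a quadratic non-residue mod 193. As a residue in [0, p-1] the value is 192.
77^96 mod 193 = 192

192


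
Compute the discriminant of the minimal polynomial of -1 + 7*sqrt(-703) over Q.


The element -1 + 7*sqrt(-703) has minimal polynomial:
x^2 + 2*x + 34448
Discriminant = (2)^2 - 4*(34448)
= 4 - 137792
= -137788

-137788


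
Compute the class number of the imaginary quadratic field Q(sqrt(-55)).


K = Q(sqrt(-55)). d mod 4 = 1, so D = disc(K) = d = -55
h(K) equals the number of primitive reduced positive-definite forms (a, b, c) = a*x^2 + b*x*y + c*y^2 with b^2 - 4ac = D,
where reduced means |b| <= a <= c, with b >= 0 whenever |b| = a or a = c, and primitive means gcd(a, b, c) = 1.
Reduced forces 3a^2 <= |D| = 55, so 1 <= a <= 4; b must have the parity of D, and c = (b^2 - D)/(4a) must be an integer >= a.
Enumerate a = 1..4, b in [-a, a]:
  a=1: (1, 1, 14)  [1]
  a=2: (2, -1, 7), (2, 1, 7)  [2]
  a=3: none
  a=4: (4, 3, 4)  [1]
Total reduced forms: 1 + 2 + 1 = 4
h = 4

4


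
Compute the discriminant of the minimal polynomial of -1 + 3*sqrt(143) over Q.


The element -1 + 3*sqrt(143) has minimal polynomial:
x^2 + 2*x - 1286
Discriminant = (2)^2 - 4*(-1286)
= 4 + 5144
= 5148

5148


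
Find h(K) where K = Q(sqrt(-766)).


K = Q(sqrt(-766)). d mod 4 = 2, so D = disc(K) = 4d = -3064
h(K) equals the number of primitive reduced positive-definite forms (a, b, c) = a*x^2 + b*x*y + c*y^2 with b^2 - 4ac = D,
where reduced means |b| <= a <= c, with b >= 0 whenever |b| = a or a = c, and primitive means gcd(a, b, c) = 1.
Reduced forces 3a^2 <= |D| = 3064, so 1 <= a <= 31; b must have the parity of D, and c = (b^2 - D)/(4a) must be an integer >= a.
Enumerate a = 1..31, b in [-a, a]:
  a=1: (1, 0, 766)  [1]
  a=2: (2, 0, 383)  [1]
  a=3..4: none
  a=5: (5, -4, 154), (5, 4, 154)  [2]
  a=6: none
  a=7: (7, -4, 110), (7, 4, 110)  [2]
  a=8..9: none
  a=10: (10, -4, 77), (10, 4, 77)  [2]
  a=11: (11, -4, 70), (11, 4, 70)  [2]
  a=12: none
  a=13: (13, -2, 59), (13, 2, 59)  [2]
  a=14: (14, -4, 55), (14, 4, 55)  [2]
  a=15..16: none
  a=17: (17, -8, 46), (17, 8, 46)  [2]
  a=18..21: none
  a=22: (22, -4, 35), (22, 4, 35)  [2]
  a=23: (23, -8, 34), (23, 8, 34)  [2]
  a=24: none
  a=25: (25, -6, 31), (25, 6, 31)  [2]
  a=26: (26, -24, 35), (26, 24, 35)  [2]
  a=27..31: none
Total reduced forms: 1 + 1 + 2 + 2 + 2 + 2 + 2 + 2 + 2 + 2 + 2 + 2 + 2 = 24
h = 24

24


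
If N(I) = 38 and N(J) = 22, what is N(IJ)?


N(IJ) = N(I) * N(J)
= 38 * 22
= 836

836


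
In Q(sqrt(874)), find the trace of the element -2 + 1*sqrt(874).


Tr(a + b*sqrt(d)) = (a + b*sqrt(d)) + (a - b*sqrt(d)) = 2a
= 2 * (-2)
= -4

-4


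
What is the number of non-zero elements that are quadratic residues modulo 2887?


For prime p, the number of non-zero quadratic residues is (p-1)/2.
= (2887-1)/2
= 1443

1443


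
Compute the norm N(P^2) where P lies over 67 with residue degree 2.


N(P^a) = p^(a*f)
= 67^(2*2)
= 67^4
= 20151121

20151121


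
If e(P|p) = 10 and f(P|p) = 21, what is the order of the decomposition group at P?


|D_P| = e * f
= 10 * 21
= 210

210


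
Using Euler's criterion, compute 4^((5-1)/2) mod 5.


p = 5 is prime and the exponent is (p-1)/2 = 2, so by Euler's criterion 4^2 = (4/5) = +1 or -1 mod 5.
Compute by square-and-multiply:
  2 = 2 (binary 10)
  Repeated squaring mod 5: 4^1 = 4, 4^2 = 1
  4^2 = 1 mod 5
Result 1: 4 is a quadratic residue mod 5.
4^2 mod 5 = 1

1


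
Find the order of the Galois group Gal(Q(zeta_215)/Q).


|Gal(Q(zeta_215)/Q)| = phi(215)
= 168

168


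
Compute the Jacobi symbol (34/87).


Compute (34/87) via quadratic reciprocity:
  pull out 2: (2/87) = +1  (since 87 mod 8 = 7)
  reciprocity: (17/87) -> +(87/17)
  reduce: (2/17)
  pull out 2: (2/17) = +1  (since 17 mod 8 = 1)
  (1/17) = 1
Product of signs = 1

1


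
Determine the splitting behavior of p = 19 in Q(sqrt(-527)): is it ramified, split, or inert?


K = Q(sqrt(-527)). Since d mod 4 = 1, disc(K) = -527.
Check p | disc: -527 mod 19 = 5.
p does not divide disc. Compute Legendre symbol (d/p):
5^((19-1)/2) mod 19 = 1
(d/p) = 1, so p splits: (p) = P*P' with e=1, f=1, g=2.
Therefore p is split.

split


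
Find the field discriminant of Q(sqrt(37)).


For K = Q(sqrt(d)) with d squarefree: disc(K) = d if d = 1 mod 4, and disc(K) = 4d if d = 2 or 3 mod 4.
Here d = 37, and d mod 4 = 1.
d = 1 mod 4 (O_K = Z[(1+sqrt(d))/2]), so disc(K) = d = 37

37


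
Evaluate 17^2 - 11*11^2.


x^2 - d*y^2
= 17^2 - 11*11^2
= 289 - 1331
= -1042

-1042


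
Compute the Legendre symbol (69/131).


p = 131 is prime, so compute (69/131) with the reciprocity algorithm (Jacobi-symbol steps: pull out 2s via (2/n), flip via reciprocity, reduce):
  reciprocity: (69/131) -> +(131/69)
  reduce: (62/69)
  pull out 2: (2/69) = -1  (since 69 mod 8 = 5)
  reciprocity: (31/69) -> +(69/31)
  reduce: (7/31)
  reciprocity: (7/31) -> -(31/7)
  reduce: (3/7)
  reciprocity: (3/7) -> -(7/3)
  reduce: (1/3)
  (1/3) = 1
Product of signs = -1
(69/131) = -1

-1


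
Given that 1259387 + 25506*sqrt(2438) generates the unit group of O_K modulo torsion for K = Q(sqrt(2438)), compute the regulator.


epsilon = 1259387 + 25506*sqrt(2438)
= 2.5188e+06
R = ln(2.5188e+06)
= 14.7393

14.7393


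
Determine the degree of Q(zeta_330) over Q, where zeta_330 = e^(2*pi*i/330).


The degree equals Euler's totient phi(330).
330 = 2 * 3 * 5 * 11
phi(330) = 80

80


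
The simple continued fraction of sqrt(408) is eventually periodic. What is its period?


Run the CF algorithm for sqrt(408).
a_0 = floor(sqrt(408)) = 20; set m_0=0, q_0=1.
Recurrence: m' = q*a - m,  q' = (d - m'^2)/q,  a' = floor((a_0 + m')/q').
  step 1: m=20, q=8, a=5
  step 2: m=20, q=1, a=40
a_2 = 2*a_0 = 40, so the period closes here.
sqrt(408) = [20; 5, 40]
Period length = 2

2


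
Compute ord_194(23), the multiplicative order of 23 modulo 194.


We want ord_194(23), the smallest k >= 1 with 23^k = 1 mod 194.
n = 194 = 2 * 97, phi(194) = 96; the order divides phi(n).
Divisors of 96: 1, 2, 3, 4, 6, 8, 12, 16, 24, 32, 48, 96
Repeated squaring mod 194: 23^1 = 23, 23^2 = 141, 23^4 = 93, 23^8 = 113, 23^16 = 159, 23^32 = 61, 23^64 = 35
Test divisors in increasing order:
  k=1: 23^1 = 23 mod 194
  k=2: 23^2 = 141 mod 194
  k=3: 23^3 = 141 * 23 = 139 mod 194
  k=4: 23^4 = 93 mod 194
  k=6: 23^6 = 93 * 141 = 115 mod 194
  k=8: 23^8 = 113 mod 194
  k=12: 23^12 = 113 * 93 = 33 mod 194
  k=16: 23^16 = 159 mod 194
  k=24: 23^24 = 159 * 113 = 119 mod 194
  k=32: 23^32 = 61 mod 194
  k=48: 23^48 = 61 * 159 = 193 mod 194
  k=96: 23^96 = 35 * 61 = 1 mod 194  <- first divisor giving 1
Order = 96

96


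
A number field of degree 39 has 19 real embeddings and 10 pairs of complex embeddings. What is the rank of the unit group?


By Dirichlet's unit theorem:
rank = r1 + r2 - 1
= 19 + 10 - 1
= 28

28


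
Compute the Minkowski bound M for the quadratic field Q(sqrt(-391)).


d = -391, d mod 4 = 1, so disc(K) = d = -391; |disc(K)| = 391
Imaginary quadratic field, so n = 2, s = r2 = 1, r1 = 0
M = (n!/n^n) * (4/pi)^s * sqrt(|disc(K)|) = (2!/2^2) * (4/pi)^1 * sqrt(391)
= 0.5 * 1.273240 * 19.773720
= 12.5883

12.5883


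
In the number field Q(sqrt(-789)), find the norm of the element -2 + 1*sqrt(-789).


N(a + b*sqrt(d)) = a^2 - d*b^2
= (-2)^2 - (-789)*(1)^2
= 4 + 789
= 793

793


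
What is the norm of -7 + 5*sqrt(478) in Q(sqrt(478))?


N(a + b*sqrt(d)) = a^2 - d*b^2
= (-7)^2 - (478)*(5)^2
= 49 - 11950
= -11901

-11901


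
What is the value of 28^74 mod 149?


p = 149 is prime and the exponent is (p-1)/2 = 74, so by Euler's criterion 28^74 = (28/149) = +1 or -1 mod 149.
Compute by square-and-multiply:
  74 = 64 + 8 + 2 (binary 1001010)
  Repeated squaring mod 149: 28^1 = 28, 28^2 = 39, 28^4 = 31, 28^8 = 67, 28^16 = 19, 28^32 = 63, 28^64 = 95
  28^74 = 28^64 * 28^8 * 28^2 = 95 * 67 * 39 mod 149
    95 * 67 = 6365 = 107 mod 149
    107 * 39 = 4173 = 1 mod 149
  28^74 = 1 mod 149
Result 1: 28 is a quadratic residue mod 149.
28^74 mod 149 = 1

1


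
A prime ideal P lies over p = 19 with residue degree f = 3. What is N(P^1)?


N(P^a) = p^(a*f)
= 19^(1*3)
= 19^3
= 6859

6859


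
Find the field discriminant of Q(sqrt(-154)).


For K = Q(sqrt(d)) with d squarefree: disc(K) = d if d = 1 mod 4, and disc(K) = 4d if d = 2 or 3 mod 4.
Here d = -154, and d mod 4 = 2.
d = 2 mod 4, not 1 (O_K = Z[sqrt(d)]), so disc(K) = 4d = 4 * (-154) = -616

-616


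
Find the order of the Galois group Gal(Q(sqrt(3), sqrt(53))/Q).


The 2 square roots of distinct primes are multiplicatively independent over Q,
so [K:Q] = 2^2 and Gal(K/Q) is isomorphic to (Z/2Z)^2.
|Gal| = 2^2 = 4

4


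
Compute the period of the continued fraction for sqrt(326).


Run the CF algorithm for sqrt(326).
a_0 = floor(sqrt(326)) = 18; set m_0=0, q_0=1.
Recurrence: m' = q*a - m,  q' = (d - m'^2)/q,  a' = floor((a_0 + m')/q').
  step 1: m=18, q=2, a=18
  step 2: m=18, q=1, a=36
a_2 = 2*a_0 = 36, so the period closes here.
sqrt(326) = [18; 18, 36]
Period length = 2

2


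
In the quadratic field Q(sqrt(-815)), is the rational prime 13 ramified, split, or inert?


K = Q(sqrt(-815)). Since d mod 4 = 1, disc(K) = -815.
Check p | disc: -815 mod 13 = 4.
p does not divide disc. Compute Legendre symbol (d/p):
4^((13-1)/2) mod 13 = 1
(d/p) = 1, so p splits: (p) = P*P' with e=1, f=1, g=2.
Therefore p is split.

split


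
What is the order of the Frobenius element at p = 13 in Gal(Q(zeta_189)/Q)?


The Frobenius at p in Gal(Q(zeta_n)/Q) = (Z/nZ)* is the class of p, so its order is ord_189(13), the smallest k >= 1 with 13^k = 1 mod 189.
n = 189 = 3^3 * 7, phi(189) = 108; the order divides phi(n).
Divisors of 108: 1, 2, 3, 4, 6, 9, 12, 18, 27, 36, 54, 108
Repeated squaring mod 189: 13^1 = 13, 13^2 = 169, 13^4 = 22, 13^8 = 106, 13^16 = 85, 13^32 = 43, 13^64 = 148
Test divisors in increasing order:
  k=1: 13^1 = 13 mod 189
  k=2: 13^2 = 169 mod 189
  k=3: 13^3 = 169 * 13 = 118 mod 189
  k=4: 13^4 = 22 mod 189
  k=6: 13^6 = 22 * 169 = 127 mod 189
  k=9: 13^9 = 106 * 13 = 55 mod 189
  k=12: 13^12 = 106 * 22 = 64 mod 189
  k=18: 13^18 = 85 * 169 = 1 mod 189  <- first divisor giving 1
Order = 18

18


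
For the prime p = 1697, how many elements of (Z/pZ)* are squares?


For prime p, the number of non-zero quadratic residues is (p-1)/2.
= (1697-1)/2
= 848

848


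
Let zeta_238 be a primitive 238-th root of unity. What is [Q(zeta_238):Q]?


The degree equals Euler's totient phi(238).
238 = 2 * 7 * 17
phi(238) = 96

96


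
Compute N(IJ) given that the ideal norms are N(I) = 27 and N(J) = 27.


N(IJ) = N(I) * N(J)
= 27 * 27
= 729

729


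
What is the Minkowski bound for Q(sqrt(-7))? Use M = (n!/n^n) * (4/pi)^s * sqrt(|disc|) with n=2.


d = -7, d mod 4 = 1, so disc(K) = d = -7; |disc(K)| = 7
Imaginary quadratic field, so n = 2, s = r2 = 1, r1 = 0
M = (n!/n^n) * (4/pi)^s * sqrt(|disc(K)|) = (2!/2^2) * (4/pi)^1 * sqrt(7)
= 0.5 * 1.273240 * 2.645751
= 1.6843

1.6843


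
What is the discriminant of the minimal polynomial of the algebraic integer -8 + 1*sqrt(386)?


The element -8 + 1*sqrt(386) has minimal polynomial:
x^2 + 16*x - 322
Discriminant = (16)^2 - 4*(-322)
= 256 + 1288
= 1544

1544


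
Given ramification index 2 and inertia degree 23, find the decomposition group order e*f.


|D_P| = e * f
= 2 * 23
= 46

46


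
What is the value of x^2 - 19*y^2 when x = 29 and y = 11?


x^2 - d*y^2
= 29^2 - 19*11^2
= 841 - 2299
= -1458

-1458


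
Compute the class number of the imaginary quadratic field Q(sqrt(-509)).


K = Q(sqrt(-509)). d mod 4 = 3, so D = disc(K) = 4d = -2036
h(K) equals the number of primitive reduced positive-definite forms (a, b, c) = a*x^2 + b*x*y + c*y^2 with b^2 - 4ac = D,
where reduced means |b| <= a <= c, with b >= 0 whenever |b| = a or a = c, and primitive means gcd(a, b, c) = 1.
Reduced forces 3a^2 <= |D| = 2036, so 1 <= a <= 26; b must have the parity of D, and c = (b^2 - D)/(4a) must be an integer >= a.
Enumerate a = 1..26, b in [-a, a]:
  a=1: (1, 0, 509)  [1]
  a=2: (2, 2, 255)  [1]
  a=3: (3, -2, 170), (3, 2, 170)  [2]
  a=4: none
  a=5: (5, -2, 102), (5, 2, 102)  [2]
  a=6: (6, -2, 85), (6, 2, 85)  [2]
  a=7: (7, -6, 74), (7, 6, 74)  [2]
  a=8: none
  a=9: (9, -4, 57), (9, 4, 57)  [2]
  a=10: (10, -2, 51), (10, 2, 51)  [2]
  a=11..13: none
  a=14: (14, -6, 37), (14, 6, 37)  [2]
  a=15: (15, -8, 35), (15, -2, 34), (15, 2, 34), (15, 8, 35)  [4]
  a=16: none
  a=17: (17, -2, 30), (17, 2, 30)  [2]
  a=18: (18, -14, 31), (18, 14, 31)  [2]
  a=19: (19, -4, 27), (19, 4, 27)  [2]
  a=20: none
  a=21: (21, -20, 29), (21, -8, 25), (21, 8, 25), (21, 20, 29)  [4]
  a=22..26: none
Total reduced forms: 1 + 1 + 2 + 2 + 2 + 2 + 2 + 2 + 2 + 4 + 2 + 2 + 2 + 4 = 30
h = 30

30


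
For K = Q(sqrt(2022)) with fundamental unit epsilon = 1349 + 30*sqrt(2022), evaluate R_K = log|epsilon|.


epsilon = 1349 + 30*sqrt(2022)
= 2697.9996
R = ln(2697.9996)
= 7.9003

7.9003


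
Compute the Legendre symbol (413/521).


p = 521 is prime, so compute (413/521) with the reciprocity algorithm (Jacobi-symbol steps: pull out 2s via (2/n), flip via reciprocity, reduce):
  reciprocity: (413/521) -> +(521/413)
  reduce: (108/413)
  pull out 2: (2/413) = -1  (since 413 mod 8 = 5)
  pull out 2: (2/413) = -1  (since 413 mod 8 = 5)
  reciprocity: (27/413) -> +(413/27)
  reduce: (8/27)
  pull out 2: (2/27) = -1  (since 27 mod 8 = 3)
  pull out 2: (2/27) = -1  (since 27 mod 8 = 3)
  pull out 2: (2/27) = -1  (since 27 mod 8 = 3)
  (1/27) = 1
Product of signs = -1
(413/521) = -1

-1


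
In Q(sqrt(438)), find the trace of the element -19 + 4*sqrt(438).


Tr(a + b*sqrt(d)) = (a + b*sqrt(d)) + (a - b*sqrt(d)) = 2a
= 2 * (-19)
= -38

-38


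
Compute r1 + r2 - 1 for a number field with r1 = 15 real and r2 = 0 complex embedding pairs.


By Dirichlet's unit theorem:
rank = r1 + r2 - 1
= 15 + 0 - 1
= 14

14


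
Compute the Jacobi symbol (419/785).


Compute (419/785) via quadratic reciprocity:
  reciprocity: (419/785) -> +(785/419)
  reduce: (366/419)
  pull out 2: (2/419) = -1  (since 419 mod 8 = 3)
  reciprocity: (183/419) -> -(419/183)
  reduce: (53/183)
  reciprocity: (53/183) -> +(183/53)
  reduce: (24/53)
  pull out 2: (2/53) = -1  (since 53 mod 8 = 5)
  pull out 2: (2/53) = -1  (since 53 mod 8 = 5)
  pull out 2: (2/53) = -1  (since 53 mod 8 = 5)
  reciprocity: (3/53) -> +(53/3)
  reduce: (2/3)
  pull out 2: (2/3) = -1  (since 3 mod 8 = 3)
  (1/3) = 1
Product of signs = 1

1


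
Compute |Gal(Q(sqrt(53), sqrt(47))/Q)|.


The 2 square roots of distinct primes are multiplicatively independent over Q,
so [K:Q] = 2^2 and Gal(K/Q) is isomorphic to (Z/2Z)^2.
|Gal| = 2^2 = 4

4


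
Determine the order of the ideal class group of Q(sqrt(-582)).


K = Q(sqrt(-582)). d mod 4 = 2, so D = disc(K) = 4d = -2328
h(K) equals the number of primitive reduced positive-definite forms (a, b, c) = a*x^2 + b*x*y + c*y^2 with b^2 - 4ac = D,
where reduced means |b| <= a <= c, with b >= 0 whenever |b| = a or a = c, and primitive means gcd(a, b, c) = 1.
Reduced forces 3a^2 <= |D| = 2328, so 1 <= a <= 27; b must have the parity of D, and c = (b^2 - D)/(4a) must be an integer >= a.
Enumerate a = 1..27, b in [-a, a]:
  a=1: (1, 0, 582)  [1]
  a=2: (2, 0, 291)  [1]
  a=3: (3, 0, 194)  [1]
  a=4..5: none
  a=6: (6, 0, 97)  [1]
  a=7..10: none
  a=11: (11, -2, 53), (11, 2, 53)  [2]
  a=12: none
  a=13: (13, -8, 46), (13, 8, 46)  [2]
  a=14..16: none
  a=17: (17, -16, 38), (17, 16, 38)  [2]
  a=18: none
  a=19: (19, -16, 34), (19, 16, 34)  [2]
  a=20..21: none
  a=22: (22, -20, 31), (22, 20, 31)  [2]
  a=23: (23, -8, 26), (23, 8, 26)  [2]
  a=24..27: none
Total reduced forms: 1 + 1 + 1 + 1 + 2 + 2 + 2 + 2 + 2 + 2 = 16
h = 16

16


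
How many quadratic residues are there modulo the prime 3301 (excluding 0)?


For prime p, the number of non-zero quadratic residues is (p-1)/2.
= (3301-1)/2
= 1650

1650


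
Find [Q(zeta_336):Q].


The degree equals Euler's totient phi(336).
336 = 2^4 * 3 * 7
phi(336) = 96

96


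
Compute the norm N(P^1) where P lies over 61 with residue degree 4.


N(P^a) = p^(a*f)
= 61^(1*4)
= 61^4
= 13845841

13845841


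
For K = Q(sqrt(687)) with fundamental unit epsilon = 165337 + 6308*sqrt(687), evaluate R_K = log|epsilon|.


epsilon = 165337 + 6308*sqrt(687)
= 330674.0000
R = ln(330674.0000)
= 12.7089

12.7089


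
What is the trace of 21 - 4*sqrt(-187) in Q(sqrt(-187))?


Tr(a + b*sqrt(d)) = (a + b*sqrt(d)) + (a - b*sqrt(d)) = 2a
= 2 * (21)
= 42

42


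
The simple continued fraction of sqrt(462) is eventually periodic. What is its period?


Run the CF algorithm for sqrt(462).
a_0 = floor(sqrt(462)) = 21; set m_0=0, q_0=1.
Recurrence: m' = q*a - m,  q' = (d - m'^2)/q,  a' = floor((a_0 + m')/q').
  step 1: m=21, q=21, a=2
  step 2: m=21, q=1, a=42
a_2 = 2*a_0 = 42, so the period closes here.
sqrt(462) = [21; 2, 42]
Period length = 2

2


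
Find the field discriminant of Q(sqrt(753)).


For K = Q(sqrt(d)) with d squarefree: disc(K) = d if d = 1 mod 4, and disc(K) = 4d if d = 2 or 3 mod 4.
Here d = 753, and d mod 4 = 1.
d = 1 mod 4 (O_K = Z[(1+sqrt(d))/2]), so disc(K) = d = 753

753


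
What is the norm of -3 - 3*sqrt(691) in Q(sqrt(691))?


N(a + b*sqrt(d)) = a^2 - d*b^2
= (-3)^2 - (691)*(-3)^2
= 9 - 6219
= -6210

-6210


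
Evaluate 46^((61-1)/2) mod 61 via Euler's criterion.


p = 61 is prime and the exponent is (p-1)/2 = 30, so by Euler's criterion 46^30 = (46/61) = +1 or -1 mod 61.
Compute by square-and-multiply:
  30 = 16 + 8 + 4 + 2 (binary 11110)
  Repeated squaring mod 61: 46^1 = 46, 46^2 = 42, 46^4 = 56, 46^8 = 25, 46^16 = 15
  46^30 = 46^16 * 46^8 * 46^4 * 46^2 = 15 * 25 * 56 * 42 mod 61
    15 * 25 = 375 = 9 mod 61
    9 * 56 = 504 = 16 mod 61
    16 * 42 = 672 = 1 mod 61
  46^30 = 1 mod 61
Result 1: 46 is a quadratic residue mod 61.
46^30 mod 61 = 1

1


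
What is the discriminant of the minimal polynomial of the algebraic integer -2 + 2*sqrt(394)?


The element -2 + 2*sqrt(394) has minimal polynomial:
x^2 + 4*x - 1572
Discriminant = (4)^2 - 4*(-1572)
= 16 + 6288
= 6304

6304


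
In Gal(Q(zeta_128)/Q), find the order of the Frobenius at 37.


The Frobenius at p in Gal(Q(zeta_n)/Q) = (Z/nZ)* is the class of p, so its order is ord_128(37), the smallest k >= 1 with 37^k = 1 mod 128.
n = 128 = 2^7, phi(128) = 64; the order divides phi(n).
Divisors of 64: 1, 2, 4, 8, 16, 32, 64
Repeated squaring mod 128: 37^1 = 37, 37^2 = 89, 37^4 = 113, 37^8 = 97, 37^16 = 65, 37^32 = 1, 37^64 = 1
Test divisors in increasing order:
  k=1: 37^1 = 37 mod 128
  k=2: 37^2 = 89 mod 128
  k=4: 37^4 = 113 mod 128
  k=8: 37^8 = 97 mod 128
  k=16: 37^16 = 65 mod 128
  k=32: 37^32 = 1 mod 128  <- first divisor giving 1
Order = 32

32


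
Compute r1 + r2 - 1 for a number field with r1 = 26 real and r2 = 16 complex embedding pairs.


By Dirichlet's unit theorem:
rank = r1 + r2 - 1
= 26 + 16 - 1
= 41

41


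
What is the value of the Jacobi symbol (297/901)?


Compute (297/901) via quadratic reciprocity:
  reciprocity: (297/901) -> +(901/297)
  reduce: (10/297)
  pull out 2: (2/297) = +1  (since 297 mod 8 = 1)
  reciprocity: (5/297) -> +(297/5)
  reduce: (2/5)
  pull out 2: (2/5) = -1  (since 5 mod 8 = 5)
  (1/5) = 1
Product of signs = -1

-1


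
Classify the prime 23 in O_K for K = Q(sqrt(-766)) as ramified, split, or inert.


K = Q(sqrt(-766)). Since d mod 4 = 2, disc(K) = -3064.
Check p | disc: -3064 mod 23 = 18.
p does not divide disc. Compute Legendre symbol (d/p):
16^((23-1)/2) mod 23 = 1
(d/p) = 1, so p splits: (p) = P*P' with e=1, f=1, g=2.
Therefore p is split.

split


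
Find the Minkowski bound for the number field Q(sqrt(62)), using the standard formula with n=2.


d = 62, d mod 4 = 2, so disc(K) = 4d = 248; |disc(K)| = 248
Real quadratic field, so n = 2, s = r2 = 0, r1 = 2
M = (n!/n^n) * (4/pi)^s * sqrt(|disc(K)|) = (2!/2^2) * (4/pi)^0 * sqrt(248)
= 0.5 * 1.000000 * 15.748016
= 7.8740

7.8740


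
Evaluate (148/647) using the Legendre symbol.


p = 647 is prime, so compute (148/647) with the reciprocity algorithm (Jacobi-symbol steps: pull out 2s via (2/n), flip via reciprocity, reduce):
  pull out 2: (2/647) = +1  (since 647 mod 8 = 7)
  pull out 2: (2/647) = +1  (since 647 mod 8 = 7)
  reciprocity: (37/647) -> +(647/37)
  reduce: (18/37)
  pull out 2: (2/37) = -1  (since 37 mod 8 = 5)
  reciprocity: (9/37) -> +(37/9)
  reduce: (1/9)
  (1/9) = 1
Product of signs = -1
(148/647) = -1

-1


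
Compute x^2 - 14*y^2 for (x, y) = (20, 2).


x^2 - d*y^2
= 20^2 - 14*2^2
= 400 - 56
= 344

344


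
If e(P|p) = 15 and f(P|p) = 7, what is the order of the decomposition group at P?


|D_P| = e * f
= 15 * 7
= 105

105


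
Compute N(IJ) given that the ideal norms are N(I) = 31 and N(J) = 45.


N(IJ) = N(I) * N(J)
= 31 * 45
= 1395

1395


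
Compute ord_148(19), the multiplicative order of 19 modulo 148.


We want ord_148(19), the smallest k >= 1 with 19^k = 1 mod 148.
n = 148 = 2^2 * 37, phi(148) = 72; the order divides phi(n).
Divisors of 72: 1, 2, 3, 4, 6, 8, 9, 12, 18, 24, 36, 72
Repeated squaring mod 148: 19^1 = 19, 19^2 = 65, 19^4 = 81, 19^8 = 49, 19^16 = 33, 19^32 = 53, 19^64 = 145
Test divisors in increasing order:
  k=1: 19^1 = 19 mod 148
  k=2: 19^2 = 65 mod 148
  k=3: 19^3 = 65 * 19 = 51 mod 148
  k=4: 19^4 = 81 mod 148
  k=6: 19^6 = 81 * 65 = 85 mod 148
  k=8: 19^8 = 49 mod 148
  k=9: 19^9 = 49 * 19 = 43 mod 148
  k=12: 19^12 = 49 * 81 = 121 mod 148
  k=18: 19^18 = 33 * 65 = 73 mod 148
  k=24: 19^24 = 33 * 49 = 137 mod 148
  k=36: 19^36 = 53 * 81 = 1 mod 148  <- first divisor giving 1
Order = 36

36


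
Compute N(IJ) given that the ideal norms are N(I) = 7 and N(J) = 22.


N(IJ) = N(I) * N(J)
= 7 * 22
= 154

154


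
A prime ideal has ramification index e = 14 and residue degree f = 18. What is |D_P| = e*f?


|D_P| = e * f
= 14 * 18
= 252

252


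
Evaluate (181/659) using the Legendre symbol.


p = 659 is prime, so compute (181/659) with the reciprocity algorithm (Jacobi-symbol steps: pull out 2s via (2/n), flip via reciprocity, reduce):
  reciprocity: (181/659) -> +(659/181)
  reduce: (116/181)
  pull out 2: (2/181) = -1  (since 181 mod 8 = 5)
  pull out 2: (2/181) = -1  (since 181 mod 8 = 5)
  reciprocity: (29/181) -> +(181/29)
  reduce: (7/29)
  reciprocity: (7/29) -> +(29/7)
  reduce: (1/7)
  (1/7) = 1
Product of signs = 1
(181/659) = 1

1


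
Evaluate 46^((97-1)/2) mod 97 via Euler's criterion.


p = 97 is prime and the exponent is (p-1)/2 = 48, so by Euler's criterion 46^48 = (46/97) = +1 or -1 mod 97.
Compute by square-and-multiply:
  48 = 32 + 16 (binary 110000)
  Repeated squaring mod 97: 46^1 = 46, 46^2 = 79, 46^4 = 33, 46^8 = 22, 46^16 = 96, 46^32 = 1
  46^48 = 46^32 * 46^16 = 1 * 96 mod 97
    1 * 96 = 96 = 96 mod 97
  46^48 = 96 mod 97
Result 96 = p - 1 = -1 mod 97: 46 is a quadratic non-residue mod 97. As a residue in [0, p-1] the value is 96.
46^48 mod 97 = 96

96


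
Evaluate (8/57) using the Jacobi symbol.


Compute (8/57) via quadratic reciprocity:
  pull out 2: (2/57) = +1  (since 57 mod 8 = 1)
  pull out 2: (2/57) = +1  (since 57 mod 8 = 1)
  pull out 2: (2/57) = +1  (since 57 mod 8 = 1)
  (1/57) = 1
Product of signs = 1

1


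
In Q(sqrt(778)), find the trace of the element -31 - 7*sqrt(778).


Tr(a + b*sqrt(d)) = (a + b*sqrt(d)) + (a - b*sqrt(d)) = 2a
= 2 * (-31)
= -62

-62


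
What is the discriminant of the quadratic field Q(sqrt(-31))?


For K = Q(sqrt(d)) with d squarefree: disc(K) = d if d = 1 mod 4, and disc(K) = 4d if d = 2 or 3 mod 4.
Here d = -31, and d mod 4 = 1.
d = 1 mod 4 (O_K = Z[(1+sqrt(d))/2]), so disc(K) = d = -31

-31


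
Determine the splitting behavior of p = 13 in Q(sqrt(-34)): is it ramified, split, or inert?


K = Q(sqrt(-34)). Since d mod 4 = 2, disc(K) = -136.
Check p | disc: -136 mod 13 = 7.
p does not divide disc. Compute Legendre symbol (d/p):
5^((13-1)/2) mod 13 = -1
(d/p) = -1, so p is inert: (p) stays prime with e=1, f=2, g=1.
Therefore p is inert.

inert


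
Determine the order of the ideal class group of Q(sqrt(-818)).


K = Q(sqrt(-818)). d mod 4 = 2, so D = disc(K) = 4d = -3272
h(K) equals the number of primitive reduced positive-definite forms (a, b, c) = a*x^2 + b*x*y + c*y^2 with b^2 - 4ac = D,
where reduced means |b| <= a <= c, with b >= 0 whenever |b| = a or a = c, and primitive means gcd(a, b, c) = 1.
Reduced forces 3a^2 <= |D| = 3272, so 1 <= a <= 33; b must have the parity of D, and c = (b^2 - D)/(4a) must be an integer >= a.
Enumerate a = 1..33, b in [-a, a]:
  a=1: (1, 0, 818)  [1]
  a=2: (2, 0, 409)  [1]
  a=3: (3, -2, 273), (3, 2, 273)  [2]
  a=4..5: none
  a=6: (6, -4, 137), (6, 4, 137)  [2]
  a=7: (7, -2, 117), (7, 2, 117)  [2]
  a=8: none
  a=9: (9, -2, 91), (9, 2, 91)  [2]
  a=10..12: none
  a=13: (13, -2, 63), (13, 2, 63)  [2]
  a=14: (14, -12, 61), (14, 12, 61)  [2]
  a=15..16: none
  a=17: (17, -14, 51), (17, 14, 51)  [2]
  a=18: (18, -16, 49), (18, 16, 49)  [2]
  a=19..20: none
  a=21: (21, -16, 42), (21, -2, 39), (21, 2, 39), (21, 16, 42)  [4]
  a=22..25: none
  a=26: (26, -24, 37), (26, 24, 37)  [2]
  a=27: (27, -20, 34), (27, 20, 34)  [2]
  a=28: none
  a=29: (29, -18, 31), (29, 18, 31)  [2]
  a=30..33: none
Total reduced forms: 1 + 1 + 2 + 2 + 2 + 2 + 2 + 2 + 2 + 2 + 4 + 2 + 2 + 2 = 28
h = 28

28


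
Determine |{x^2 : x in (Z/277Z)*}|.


For prime p, the number of non-zero quadratic residues is (p-1)/2.
= (277-1)/2
= 138

138


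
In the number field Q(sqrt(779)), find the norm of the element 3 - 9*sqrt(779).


N(a + b*sqrt(d)) = a^2 - d*b^2
= (3)^2 - (779)*(-9)^2
= 9 - 63099
= -63090

-63090


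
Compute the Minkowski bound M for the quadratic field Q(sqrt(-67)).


d = -67, d mod 4 = 1, so disc(K) = d = -67; |disc(K)| = 67
Imaginary quadratic field, so n = 2, s = r2 = 1, r1 = 0
M = (n!/n^n) * (4/pi)^s * sqrt(|disc(K)|) = (2!/2^2) * (4/pi)^1 * sqrt(67)
= 0.5 * 1.273240 * 8.185353
= 5.2110

5.2110


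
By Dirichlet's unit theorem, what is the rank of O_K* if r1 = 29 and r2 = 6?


By Dirichlet's unit theorem:
rank = r1 + r2 - 1
= 29 + 6 - 1
= 34

34


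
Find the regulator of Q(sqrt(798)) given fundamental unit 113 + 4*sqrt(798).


epsilon = 113 + 4*sqrt(798)
= 225.9956
R = ln(225.9956)
= 5.4205

5.4205


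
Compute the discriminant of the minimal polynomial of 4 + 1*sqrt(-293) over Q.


The element 4 + 1*sqrt(-293) has minimal polynomial:
x^2 - 8*x + 309
Discriminant = (-8)^2 - 4*(309)
= 64 - 1236
= -1172

-1172


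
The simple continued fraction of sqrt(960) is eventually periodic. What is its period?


Run the CF algorithm for sqrt(960).
a_0 = floor(sqrt(960)) = 30; set m_0=0, q_0=1.
Recurrence: m' = q*a - m,  q' = (d - m'^2)/q,  a' = floor((a_0 + m')/q').
  step 1: m=30, q=60, a=1
  step 2: m=30, q=1, a=60
a_2 = 2*a_0 = 60, so the period closes here.
sqrt(960) = [30; 1, 60]
Period length = 2

2


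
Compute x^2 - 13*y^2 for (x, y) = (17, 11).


x^2 - d*y^2
= 17^2 - 13*11^2
= 289 - 1573
= -1284

-1284


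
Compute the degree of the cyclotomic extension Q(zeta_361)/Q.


The degree equals Euler's totient phi(361).
361 = 19^2
phi(361) = 342

342


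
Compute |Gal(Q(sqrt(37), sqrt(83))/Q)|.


The 2 square roots of distinct primes are multiplicatively independent over Q,
so [K:Q] = 2^2 and Gal(K/Q) is isomorphic to (Z/2Z)^2.
|Gal| = 2^2 = 4

4


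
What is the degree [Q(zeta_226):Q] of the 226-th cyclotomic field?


The degree equals Euler's totient phi(226).
226 = 2 * 113
phi(226) = 112

112


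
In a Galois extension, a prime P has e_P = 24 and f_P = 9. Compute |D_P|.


|D_P| = e * f
= 24 * 9
= 216

216
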